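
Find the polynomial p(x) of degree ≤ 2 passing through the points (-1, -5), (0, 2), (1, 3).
-3*x**2 + 4*x + 2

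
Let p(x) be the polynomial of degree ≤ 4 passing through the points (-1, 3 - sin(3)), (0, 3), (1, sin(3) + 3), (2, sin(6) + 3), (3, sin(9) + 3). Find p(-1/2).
-105*sin(3)/128 + 7*sin(6)/32 - 5*sin(9)/128 + 3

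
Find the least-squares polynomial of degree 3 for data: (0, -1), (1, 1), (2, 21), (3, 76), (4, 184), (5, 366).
-143/126 + (29/108)x + (-211/252)x² + (167/54)x³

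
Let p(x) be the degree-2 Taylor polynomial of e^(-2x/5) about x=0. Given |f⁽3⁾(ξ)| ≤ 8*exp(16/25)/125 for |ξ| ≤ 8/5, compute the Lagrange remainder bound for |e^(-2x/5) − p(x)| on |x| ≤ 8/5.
2048*exp(16/25)/46875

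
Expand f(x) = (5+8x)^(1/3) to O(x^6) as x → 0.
5**(1/3) + 8*5**(1/3)*x/15 - 64*5**(1/3)*x**2/225 + 512*5**(1/3)*x**3/2025 - 8192*5**(1/3)*x**4/30375 + 720896*5**(1/3)*x**5/2278125 + O(x**6)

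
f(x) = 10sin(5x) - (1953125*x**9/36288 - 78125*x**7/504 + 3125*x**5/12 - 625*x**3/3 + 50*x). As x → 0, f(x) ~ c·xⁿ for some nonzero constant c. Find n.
11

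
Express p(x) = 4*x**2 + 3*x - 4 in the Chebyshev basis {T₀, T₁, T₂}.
(-2)T₀ + (3)T₁ + (2)T₂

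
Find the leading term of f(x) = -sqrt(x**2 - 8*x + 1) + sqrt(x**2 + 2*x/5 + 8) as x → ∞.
21/5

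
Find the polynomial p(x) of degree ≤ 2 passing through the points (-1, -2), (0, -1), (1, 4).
2*x**2 + 3*x - 1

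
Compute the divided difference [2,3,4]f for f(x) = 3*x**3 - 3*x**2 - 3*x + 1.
24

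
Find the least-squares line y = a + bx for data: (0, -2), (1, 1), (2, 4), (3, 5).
a = -8/5, b = 12/5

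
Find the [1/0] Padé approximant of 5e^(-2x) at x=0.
5 - 10*x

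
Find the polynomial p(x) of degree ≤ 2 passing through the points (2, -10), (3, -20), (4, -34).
-2*x**2 - 2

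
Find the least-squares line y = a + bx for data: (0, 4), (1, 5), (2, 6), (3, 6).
a = 21/5, b = 7/10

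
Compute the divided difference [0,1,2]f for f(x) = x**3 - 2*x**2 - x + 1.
1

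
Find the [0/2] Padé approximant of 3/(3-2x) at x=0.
1/(1 - 2*x/3)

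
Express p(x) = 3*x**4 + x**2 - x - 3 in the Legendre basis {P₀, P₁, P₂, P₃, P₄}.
(-31/15)P₀ - P₁ + (50/21)P₂ + (24/35)P₄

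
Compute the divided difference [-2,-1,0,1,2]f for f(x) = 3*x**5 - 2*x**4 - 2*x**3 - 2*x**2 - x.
-2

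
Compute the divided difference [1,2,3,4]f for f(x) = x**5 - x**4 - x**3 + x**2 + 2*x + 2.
54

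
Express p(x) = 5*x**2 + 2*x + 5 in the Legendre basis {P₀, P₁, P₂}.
(20/3)P₀ + (2)P₁ + (10/3)P₂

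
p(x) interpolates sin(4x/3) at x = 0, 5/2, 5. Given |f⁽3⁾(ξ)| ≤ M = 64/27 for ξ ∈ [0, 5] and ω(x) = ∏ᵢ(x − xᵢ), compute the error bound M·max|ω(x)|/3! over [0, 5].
1000*sqrt(3)/729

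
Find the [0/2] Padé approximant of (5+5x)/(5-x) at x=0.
1/(6*x**2/5 - 6*x/5 + 1)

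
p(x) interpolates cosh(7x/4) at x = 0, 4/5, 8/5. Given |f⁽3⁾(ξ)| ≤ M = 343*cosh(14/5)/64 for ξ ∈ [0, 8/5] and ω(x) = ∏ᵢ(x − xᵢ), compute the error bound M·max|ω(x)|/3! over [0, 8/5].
343*sqrt(3)*cosh(14/5)/3375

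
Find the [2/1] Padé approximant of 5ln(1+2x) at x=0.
10*x*(x + 3)/(3*(4*x/3 + 1))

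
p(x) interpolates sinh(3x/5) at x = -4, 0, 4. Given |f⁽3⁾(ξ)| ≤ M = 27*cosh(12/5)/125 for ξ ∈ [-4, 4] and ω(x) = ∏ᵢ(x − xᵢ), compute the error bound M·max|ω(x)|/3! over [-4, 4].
64*sqrt(3)*cosh(12/5)/125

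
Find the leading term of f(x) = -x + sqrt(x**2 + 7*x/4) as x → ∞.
7/8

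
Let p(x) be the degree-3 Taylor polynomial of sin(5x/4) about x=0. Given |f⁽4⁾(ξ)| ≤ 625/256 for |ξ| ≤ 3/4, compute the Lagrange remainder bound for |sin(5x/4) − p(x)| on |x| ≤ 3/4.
16875/524288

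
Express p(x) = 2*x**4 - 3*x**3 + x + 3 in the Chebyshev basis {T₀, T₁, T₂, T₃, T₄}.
(15/4)T₀ + (-5/4)T₁ + T₂ + (-3/4)T₃ + (1/4)T₄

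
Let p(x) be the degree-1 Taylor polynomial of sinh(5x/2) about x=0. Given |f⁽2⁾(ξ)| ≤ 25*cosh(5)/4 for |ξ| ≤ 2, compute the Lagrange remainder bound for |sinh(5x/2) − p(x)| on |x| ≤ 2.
25*cosh(5)/2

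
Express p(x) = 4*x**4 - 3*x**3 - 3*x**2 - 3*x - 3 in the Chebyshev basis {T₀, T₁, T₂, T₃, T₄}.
(-3)T₀ + (-21/4)T₁ + (1/2)T₂ + (-3/4)T₃ + (1/2)T₄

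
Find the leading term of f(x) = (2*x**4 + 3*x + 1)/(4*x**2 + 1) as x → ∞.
x**2/2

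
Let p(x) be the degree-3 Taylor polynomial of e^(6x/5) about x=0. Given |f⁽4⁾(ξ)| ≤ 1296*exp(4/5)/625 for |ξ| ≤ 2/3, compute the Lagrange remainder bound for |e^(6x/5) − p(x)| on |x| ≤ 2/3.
32*exp(4/5)/1875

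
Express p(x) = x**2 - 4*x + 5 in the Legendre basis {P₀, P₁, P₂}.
(16/3)P₀ + (-4)P₁ + (2/3)P₂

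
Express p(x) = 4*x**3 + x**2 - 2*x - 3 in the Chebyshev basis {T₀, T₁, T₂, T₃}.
(-5/2)T₀ + T₁ + (1/2)T₂ + T₃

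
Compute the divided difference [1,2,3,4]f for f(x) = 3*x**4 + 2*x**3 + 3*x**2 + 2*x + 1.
32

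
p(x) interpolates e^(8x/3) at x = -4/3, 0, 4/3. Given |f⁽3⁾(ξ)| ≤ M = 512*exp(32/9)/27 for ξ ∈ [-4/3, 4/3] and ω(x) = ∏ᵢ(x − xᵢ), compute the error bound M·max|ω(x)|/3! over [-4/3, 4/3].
32768*sqrt(3)*exp(32/9)/19683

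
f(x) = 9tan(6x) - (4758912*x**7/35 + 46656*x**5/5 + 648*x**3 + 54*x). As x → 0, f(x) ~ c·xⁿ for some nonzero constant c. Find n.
9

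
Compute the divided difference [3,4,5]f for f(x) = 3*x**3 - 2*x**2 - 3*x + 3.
34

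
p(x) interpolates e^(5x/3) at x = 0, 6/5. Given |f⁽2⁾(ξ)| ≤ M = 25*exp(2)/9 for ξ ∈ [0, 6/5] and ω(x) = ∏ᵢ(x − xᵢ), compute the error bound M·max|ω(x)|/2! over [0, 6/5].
exp(2)/2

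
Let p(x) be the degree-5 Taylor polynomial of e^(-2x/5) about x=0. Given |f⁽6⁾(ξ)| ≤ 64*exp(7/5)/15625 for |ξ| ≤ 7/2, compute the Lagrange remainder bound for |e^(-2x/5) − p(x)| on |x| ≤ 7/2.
117649*exp(7/5)/11250000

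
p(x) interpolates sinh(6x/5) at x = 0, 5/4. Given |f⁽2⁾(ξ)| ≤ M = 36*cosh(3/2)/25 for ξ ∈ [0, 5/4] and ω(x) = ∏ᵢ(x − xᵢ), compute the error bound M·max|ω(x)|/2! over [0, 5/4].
9*cosh(3/2)/32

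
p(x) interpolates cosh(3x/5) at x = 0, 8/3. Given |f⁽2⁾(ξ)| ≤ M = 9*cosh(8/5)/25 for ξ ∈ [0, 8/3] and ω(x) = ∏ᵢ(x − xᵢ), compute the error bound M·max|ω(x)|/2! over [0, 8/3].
8*cosh(8/5)/25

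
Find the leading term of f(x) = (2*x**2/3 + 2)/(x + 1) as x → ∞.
2*x/3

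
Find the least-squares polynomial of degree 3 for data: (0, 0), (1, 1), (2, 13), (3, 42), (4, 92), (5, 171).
-1/21 + (-151/63)x + (109/42)x² + (17/18)x³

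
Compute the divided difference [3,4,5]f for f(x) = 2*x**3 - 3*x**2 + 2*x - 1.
21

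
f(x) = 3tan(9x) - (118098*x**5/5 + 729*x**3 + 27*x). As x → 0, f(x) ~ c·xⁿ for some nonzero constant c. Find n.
7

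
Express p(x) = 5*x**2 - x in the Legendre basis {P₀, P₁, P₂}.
(5/3)P₀ - P₁ + (10/3)P₂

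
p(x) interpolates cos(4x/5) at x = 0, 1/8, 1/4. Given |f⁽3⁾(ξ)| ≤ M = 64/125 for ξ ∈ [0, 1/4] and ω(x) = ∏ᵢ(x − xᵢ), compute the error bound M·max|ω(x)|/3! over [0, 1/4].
sqrt(3)/27000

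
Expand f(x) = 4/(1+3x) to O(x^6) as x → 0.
4 - 12*x + 36*x**2 - 108*x**3 + 324*x**4 - 972*x**5 + O(x**6)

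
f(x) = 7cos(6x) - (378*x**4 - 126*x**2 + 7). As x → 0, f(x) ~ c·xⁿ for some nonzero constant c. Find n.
6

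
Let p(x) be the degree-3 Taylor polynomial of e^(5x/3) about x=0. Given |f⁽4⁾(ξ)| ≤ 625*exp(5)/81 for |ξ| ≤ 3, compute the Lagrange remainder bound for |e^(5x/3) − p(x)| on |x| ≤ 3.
625*exp(5)/24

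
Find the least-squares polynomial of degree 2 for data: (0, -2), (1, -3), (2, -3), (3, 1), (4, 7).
-64/35 + (-103/35)x + (9/7)x²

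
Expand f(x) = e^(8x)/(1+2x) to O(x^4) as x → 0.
1 + 6*x + 20*x**2 + 136*x**3/3 + O(x**4)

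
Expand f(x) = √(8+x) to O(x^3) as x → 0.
2*sqrt(2) + sqrt(2)*x/8 - sqrt(2)*x**2/256 + O(x**3)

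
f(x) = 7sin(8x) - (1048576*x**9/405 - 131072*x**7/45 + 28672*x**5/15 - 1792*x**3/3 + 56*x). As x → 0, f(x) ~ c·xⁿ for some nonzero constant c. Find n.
11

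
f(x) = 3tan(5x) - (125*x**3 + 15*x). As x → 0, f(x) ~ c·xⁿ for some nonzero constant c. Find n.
5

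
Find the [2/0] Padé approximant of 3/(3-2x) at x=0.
4*x**2/9 + 2*x/3 + 1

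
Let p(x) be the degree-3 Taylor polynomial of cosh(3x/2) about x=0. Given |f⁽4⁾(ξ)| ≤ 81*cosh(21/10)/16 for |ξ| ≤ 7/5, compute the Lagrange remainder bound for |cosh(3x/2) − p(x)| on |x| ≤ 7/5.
64827*cosh(21/10)/80000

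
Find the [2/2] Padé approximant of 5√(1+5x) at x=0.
(625*x**2/16 + 125*x/4 + 5)/(25*x**2/16 + 15*x/4 + 1)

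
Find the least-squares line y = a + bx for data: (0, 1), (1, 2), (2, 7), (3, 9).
a = 2/5, b = 29/10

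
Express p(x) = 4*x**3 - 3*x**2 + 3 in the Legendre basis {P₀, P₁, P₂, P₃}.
(2)P₀ + (12/5)P₁ + (-2)P₂ + (8/5)P₃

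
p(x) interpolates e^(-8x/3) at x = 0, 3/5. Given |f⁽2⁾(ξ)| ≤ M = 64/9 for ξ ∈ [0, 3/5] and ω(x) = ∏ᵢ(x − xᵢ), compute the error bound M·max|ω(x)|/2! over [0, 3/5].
8/25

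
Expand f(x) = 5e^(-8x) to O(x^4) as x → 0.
5 - 40*x + 160*x**2 - 1280*x**3/3 + O(x**4)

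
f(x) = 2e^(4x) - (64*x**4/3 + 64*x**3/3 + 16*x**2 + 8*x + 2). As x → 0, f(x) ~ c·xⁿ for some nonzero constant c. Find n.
5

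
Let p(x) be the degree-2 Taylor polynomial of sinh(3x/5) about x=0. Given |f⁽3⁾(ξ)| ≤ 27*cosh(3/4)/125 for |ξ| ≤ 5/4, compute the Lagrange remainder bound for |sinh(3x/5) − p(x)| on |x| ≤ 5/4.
9*cosh(3/4)/128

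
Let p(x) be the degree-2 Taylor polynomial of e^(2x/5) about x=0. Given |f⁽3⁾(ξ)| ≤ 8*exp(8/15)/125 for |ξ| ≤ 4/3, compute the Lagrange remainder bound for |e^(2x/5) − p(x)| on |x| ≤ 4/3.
256*exp(8/15)/10125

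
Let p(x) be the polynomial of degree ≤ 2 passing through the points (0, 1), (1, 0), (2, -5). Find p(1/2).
1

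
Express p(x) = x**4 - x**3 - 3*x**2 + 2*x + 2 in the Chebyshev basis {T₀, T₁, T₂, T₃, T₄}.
(7/8)T₀ + (5/4)T₁ - T₂ + (-1/4)T₃ + (1/8)T₄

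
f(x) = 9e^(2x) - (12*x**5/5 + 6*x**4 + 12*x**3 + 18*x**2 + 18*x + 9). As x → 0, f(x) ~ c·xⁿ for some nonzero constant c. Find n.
6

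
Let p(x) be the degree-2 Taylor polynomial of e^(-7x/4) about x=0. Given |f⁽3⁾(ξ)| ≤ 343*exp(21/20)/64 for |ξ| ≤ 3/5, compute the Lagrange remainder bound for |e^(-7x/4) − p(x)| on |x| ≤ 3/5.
3087*exp(21/20)/16000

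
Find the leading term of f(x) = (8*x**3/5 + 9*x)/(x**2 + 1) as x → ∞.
8*x/5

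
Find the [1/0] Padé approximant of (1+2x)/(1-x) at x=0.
3*x + 1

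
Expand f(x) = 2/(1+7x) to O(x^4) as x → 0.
2 - 14*x + 98*x**2 - 686*x**3 + O(x**4)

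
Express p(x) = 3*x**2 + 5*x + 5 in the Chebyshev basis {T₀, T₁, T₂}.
(13/2)T₀ + (5)T₁ + (3/2)T₂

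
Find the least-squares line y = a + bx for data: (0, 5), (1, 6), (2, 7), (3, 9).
a = 24/5, b = 13/10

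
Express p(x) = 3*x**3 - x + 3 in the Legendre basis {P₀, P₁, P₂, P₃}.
(3)P₀ + (4/5)P₁ + (6/5)P₃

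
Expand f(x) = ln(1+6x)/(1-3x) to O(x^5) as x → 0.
6*x + 72*x**3 - 108*x**4 + O(x**5)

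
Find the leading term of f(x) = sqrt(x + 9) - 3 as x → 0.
x/6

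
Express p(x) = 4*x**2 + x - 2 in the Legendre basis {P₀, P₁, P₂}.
(-2/3)P₀ + P₁ + (8/3)P₂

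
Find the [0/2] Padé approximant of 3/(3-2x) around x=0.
1/(1 - 2*x/3)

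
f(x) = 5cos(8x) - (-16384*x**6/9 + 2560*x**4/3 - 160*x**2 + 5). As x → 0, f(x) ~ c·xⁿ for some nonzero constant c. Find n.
8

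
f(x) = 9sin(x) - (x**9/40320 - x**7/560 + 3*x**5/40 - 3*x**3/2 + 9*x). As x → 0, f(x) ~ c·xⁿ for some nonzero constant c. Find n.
11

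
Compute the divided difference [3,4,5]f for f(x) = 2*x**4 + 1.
194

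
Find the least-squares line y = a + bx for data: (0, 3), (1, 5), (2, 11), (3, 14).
a = 12/5, b = 39/10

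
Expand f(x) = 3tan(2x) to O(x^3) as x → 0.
6*x + O(x**3)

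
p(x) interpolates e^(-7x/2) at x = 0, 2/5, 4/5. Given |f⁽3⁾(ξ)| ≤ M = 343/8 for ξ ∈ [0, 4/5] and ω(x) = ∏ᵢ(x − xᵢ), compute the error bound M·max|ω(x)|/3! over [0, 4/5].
343*sqrt(3)/3375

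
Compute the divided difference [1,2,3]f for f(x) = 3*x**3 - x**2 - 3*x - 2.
17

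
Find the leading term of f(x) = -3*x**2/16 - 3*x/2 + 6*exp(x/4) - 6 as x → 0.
x**3/64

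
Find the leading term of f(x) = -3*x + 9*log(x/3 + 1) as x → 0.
-x**2/2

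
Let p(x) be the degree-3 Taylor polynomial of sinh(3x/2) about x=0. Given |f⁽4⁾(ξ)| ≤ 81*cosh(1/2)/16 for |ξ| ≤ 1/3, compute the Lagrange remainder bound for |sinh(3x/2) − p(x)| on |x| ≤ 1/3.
cosh(1/2)/384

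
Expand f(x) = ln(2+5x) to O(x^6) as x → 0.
log(2) + 5*x/2 - 25*x**2/8 + 125*x**3/24 - 625*x**4/64 + 625*x**5/32 + O(x**6)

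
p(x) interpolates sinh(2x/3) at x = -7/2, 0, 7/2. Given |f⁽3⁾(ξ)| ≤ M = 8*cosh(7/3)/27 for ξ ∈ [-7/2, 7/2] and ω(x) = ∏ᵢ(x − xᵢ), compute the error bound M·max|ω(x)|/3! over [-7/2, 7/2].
343*sqrt(3)*cosh(7/3)/729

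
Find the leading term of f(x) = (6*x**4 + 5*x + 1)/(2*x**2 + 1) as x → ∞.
3*x**2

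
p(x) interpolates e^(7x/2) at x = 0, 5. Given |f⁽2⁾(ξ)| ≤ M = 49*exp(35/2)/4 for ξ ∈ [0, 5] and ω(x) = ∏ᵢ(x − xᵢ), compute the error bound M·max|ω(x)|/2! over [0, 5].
1225*exp(35/2)/32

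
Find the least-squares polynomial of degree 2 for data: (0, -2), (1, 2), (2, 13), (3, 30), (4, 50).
-83/35 + (82/35)x + (19/7)x²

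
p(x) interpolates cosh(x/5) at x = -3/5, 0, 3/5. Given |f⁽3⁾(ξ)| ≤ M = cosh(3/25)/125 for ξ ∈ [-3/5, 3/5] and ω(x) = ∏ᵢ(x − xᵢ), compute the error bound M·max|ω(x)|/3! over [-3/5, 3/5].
sqrt(3)*cosh(3/25)/15625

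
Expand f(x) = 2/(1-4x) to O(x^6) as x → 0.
2 + 8*x + 32*x**2 + 128*x**3 + 512*x**4 + 2048*x**5 + O(x**6)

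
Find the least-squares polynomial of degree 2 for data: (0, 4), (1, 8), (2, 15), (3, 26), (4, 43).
30/7 + (36/35)x + (15/7)x²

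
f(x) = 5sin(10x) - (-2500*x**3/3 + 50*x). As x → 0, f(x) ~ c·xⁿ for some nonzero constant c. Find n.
5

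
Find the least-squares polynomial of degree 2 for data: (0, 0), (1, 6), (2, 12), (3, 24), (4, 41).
3/5 + (2)x + (2)x²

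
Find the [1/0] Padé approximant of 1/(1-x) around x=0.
x + 1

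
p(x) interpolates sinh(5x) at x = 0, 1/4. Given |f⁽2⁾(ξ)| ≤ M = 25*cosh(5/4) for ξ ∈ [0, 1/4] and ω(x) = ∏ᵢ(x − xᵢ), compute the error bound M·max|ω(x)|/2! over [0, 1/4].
25*cosh(5/4)/128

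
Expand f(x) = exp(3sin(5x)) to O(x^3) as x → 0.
1 + 15*x + 225*x**2/2 + O(x**3)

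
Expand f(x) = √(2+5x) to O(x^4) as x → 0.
sqrt(2) + 5*sqrt(2)*x/4 - 25*sqrt(2)*x**2/32 + 125*sqrt(2)*x**3/128 + O(x**4)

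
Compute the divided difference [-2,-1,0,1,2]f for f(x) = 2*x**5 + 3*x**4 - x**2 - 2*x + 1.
3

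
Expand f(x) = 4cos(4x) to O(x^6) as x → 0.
4 - 32*x**2 + 128*x**4/3 + O(x**6)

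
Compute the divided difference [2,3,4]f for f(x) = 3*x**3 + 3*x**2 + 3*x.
30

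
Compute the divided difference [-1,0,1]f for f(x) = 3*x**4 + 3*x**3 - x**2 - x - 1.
2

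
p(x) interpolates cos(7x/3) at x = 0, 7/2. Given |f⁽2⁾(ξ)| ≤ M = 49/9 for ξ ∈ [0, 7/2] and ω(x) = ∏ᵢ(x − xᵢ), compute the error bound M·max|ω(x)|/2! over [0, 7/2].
2401/288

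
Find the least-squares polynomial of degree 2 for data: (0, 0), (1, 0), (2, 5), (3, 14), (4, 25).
-2/7 + (-36/35)x + (13/7)x²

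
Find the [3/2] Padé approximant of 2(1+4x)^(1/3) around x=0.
(896*x**3/405 + 224*x**2/15 + 56*x/5 + 2)/(32*x**2/9 + 64*x/15 + 1)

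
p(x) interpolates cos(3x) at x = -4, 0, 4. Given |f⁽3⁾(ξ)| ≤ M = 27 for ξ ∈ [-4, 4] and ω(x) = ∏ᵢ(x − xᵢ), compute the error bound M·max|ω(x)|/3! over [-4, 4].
64*sqrt(3)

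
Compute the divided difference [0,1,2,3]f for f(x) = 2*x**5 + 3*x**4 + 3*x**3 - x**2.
71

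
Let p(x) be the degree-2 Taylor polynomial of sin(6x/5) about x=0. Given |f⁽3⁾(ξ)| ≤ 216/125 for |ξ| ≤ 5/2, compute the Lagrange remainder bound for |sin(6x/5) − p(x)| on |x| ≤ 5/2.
9/2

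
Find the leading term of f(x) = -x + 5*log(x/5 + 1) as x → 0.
-x**2/10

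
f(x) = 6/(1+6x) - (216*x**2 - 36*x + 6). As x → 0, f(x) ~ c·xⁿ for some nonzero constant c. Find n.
3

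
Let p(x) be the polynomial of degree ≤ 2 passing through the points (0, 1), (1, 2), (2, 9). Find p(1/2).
3/4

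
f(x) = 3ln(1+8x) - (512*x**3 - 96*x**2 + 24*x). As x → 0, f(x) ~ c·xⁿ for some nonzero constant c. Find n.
4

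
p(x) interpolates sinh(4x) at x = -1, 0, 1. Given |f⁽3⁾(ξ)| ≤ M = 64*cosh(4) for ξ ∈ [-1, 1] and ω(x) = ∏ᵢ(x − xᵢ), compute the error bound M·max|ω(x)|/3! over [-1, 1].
64*sqrt(3)*cosh(4)/27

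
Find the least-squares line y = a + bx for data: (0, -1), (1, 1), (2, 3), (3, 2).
a = -2/5, b = 11/10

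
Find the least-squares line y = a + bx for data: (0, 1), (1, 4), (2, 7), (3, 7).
a = 8/5, b = 21/10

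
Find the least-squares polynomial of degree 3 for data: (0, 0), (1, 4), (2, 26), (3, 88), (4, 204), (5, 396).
4/63 + (19/189)x + (4/9)x² + (83/27)x³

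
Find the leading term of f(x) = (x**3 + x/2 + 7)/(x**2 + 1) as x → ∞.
x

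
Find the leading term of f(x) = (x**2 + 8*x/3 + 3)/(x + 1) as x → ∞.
x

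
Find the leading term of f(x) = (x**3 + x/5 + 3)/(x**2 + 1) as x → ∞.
x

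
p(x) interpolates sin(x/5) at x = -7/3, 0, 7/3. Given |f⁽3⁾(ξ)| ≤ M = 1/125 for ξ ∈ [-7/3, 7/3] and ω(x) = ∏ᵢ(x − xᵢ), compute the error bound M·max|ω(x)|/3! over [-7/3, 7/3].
343*sqrt(3)/91125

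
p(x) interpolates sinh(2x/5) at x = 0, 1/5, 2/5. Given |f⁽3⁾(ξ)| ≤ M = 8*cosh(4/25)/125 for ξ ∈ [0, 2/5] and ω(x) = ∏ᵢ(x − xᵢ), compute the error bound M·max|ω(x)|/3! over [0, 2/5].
8*sqrt(3)*cosh(4/25)/421875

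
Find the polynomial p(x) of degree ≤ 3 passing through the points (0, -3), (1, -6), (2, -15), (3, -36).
-x**3 - 2*x - 3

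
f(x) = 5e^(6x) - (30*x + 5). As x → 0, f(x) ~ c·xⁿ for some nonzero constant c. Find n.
2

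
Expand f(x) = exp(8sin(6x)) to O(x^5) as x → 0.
1 + 48*x + 1152*x**2 + 18144*x**3 + 207360*x**4 + O(x**5)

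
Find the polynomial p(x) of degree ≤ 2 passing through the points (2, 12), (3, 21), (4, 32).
x**2 + 4*x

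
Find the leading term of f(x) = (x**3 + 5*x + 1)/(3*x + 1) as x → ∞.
x**2/3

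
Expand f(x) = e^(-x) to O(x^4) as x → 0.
1 - x + x**2/2 - x**3/6 + O(x**4)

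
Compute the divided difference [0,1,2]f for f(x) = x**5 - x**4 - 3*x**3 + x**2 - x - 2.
0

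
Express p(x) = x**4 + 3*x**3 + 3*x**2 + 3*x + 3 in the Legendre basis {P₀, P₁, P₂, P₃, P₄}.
(21/5)P₀ + (24/5)P₁ + (18/7)P₂ + (6/5)P₃ + (8/35)P₄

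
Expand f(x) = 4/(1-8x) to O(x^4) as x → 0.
4 + 32*x + 256*x**2 + 2048*x**3 + O(x**4)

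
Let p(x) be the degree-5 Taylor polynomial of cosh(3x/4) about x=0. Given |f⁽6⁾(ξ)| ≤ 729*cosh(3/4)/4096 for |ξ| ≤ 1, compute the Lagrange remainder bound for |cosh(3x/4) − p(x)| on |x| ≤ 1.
81*cosh(3/4)/327680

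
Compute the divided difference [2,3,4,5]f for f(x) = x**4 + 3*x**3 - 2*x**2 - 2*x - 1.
17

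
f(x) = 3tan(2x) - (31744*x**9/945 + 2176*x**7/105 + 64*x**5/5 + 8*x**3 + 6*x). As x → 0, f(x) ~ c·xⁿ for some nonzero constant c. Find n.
11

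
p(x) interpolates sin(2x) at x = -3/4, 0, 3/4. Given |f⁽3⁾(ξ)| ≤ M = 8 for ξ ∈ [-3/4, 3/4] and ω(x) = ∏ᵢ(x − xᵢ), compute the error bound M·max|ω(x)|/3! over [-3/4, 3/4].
sqrt(3)/8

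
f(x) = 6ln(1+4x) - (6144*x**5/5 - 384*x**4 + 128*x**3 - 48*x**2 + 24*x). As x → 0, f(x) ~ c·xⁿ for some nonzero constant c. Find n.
6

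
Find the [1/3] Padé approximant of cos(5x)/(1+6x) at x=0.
(1 - 125*x/72)/(7675*x**3/144 + 25*x**2/12 + 307*x/72 + 1)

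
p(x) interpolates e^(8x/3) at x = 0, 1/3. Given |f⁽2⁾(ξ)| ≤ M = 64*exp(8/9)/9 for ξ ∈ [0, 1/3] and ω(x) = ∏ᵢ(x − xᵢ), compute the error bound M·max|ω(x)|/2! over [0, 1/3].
8*exp(8/9)/81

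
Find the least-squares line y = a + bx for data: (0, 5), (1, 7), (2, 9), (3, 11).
a = 5, b = 2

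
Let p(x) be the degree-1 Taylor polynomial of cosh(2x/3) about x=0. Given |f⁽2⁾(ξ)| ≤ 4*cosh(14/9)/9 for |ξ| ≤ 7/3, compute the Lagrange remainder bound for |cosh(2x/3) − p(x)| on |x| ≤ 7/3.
98*cosh(14/9)/81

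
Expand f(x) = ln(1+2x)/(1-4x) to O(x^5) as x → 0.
2*x + 6*x**2 + 80*x**3/3 + 308*x**4/3 + O(x**5)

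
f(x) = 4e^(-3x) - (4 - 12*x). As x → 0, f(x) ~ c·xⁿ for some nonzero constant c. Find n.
2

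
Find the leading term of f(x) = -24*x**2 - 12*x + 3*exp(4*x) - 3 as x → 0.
32*x**3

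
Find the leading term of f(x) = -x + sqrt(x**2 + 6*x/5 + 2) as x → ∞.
3/5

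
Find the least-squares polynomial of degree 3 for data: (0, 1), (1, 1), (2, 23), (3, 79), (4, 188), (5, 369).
13/18 + (-295/108)x + (19/18)x² + (307/108)x³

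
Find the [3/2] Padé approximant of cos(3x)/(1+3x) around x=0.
(63*x**3/4 - 21*x**2/4 - 3*x + 1)/(1 - 39*x**2/4)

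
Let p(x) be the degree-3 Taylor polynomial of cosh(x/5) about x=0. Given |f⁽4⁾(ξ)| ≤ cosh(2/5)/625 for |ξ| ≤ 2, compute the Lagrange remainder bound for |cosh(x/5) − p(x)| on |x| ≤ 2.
2*cosh(2/5)/1875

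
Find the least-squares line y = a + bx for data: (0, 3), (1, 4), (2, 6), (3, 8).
a = 27/10, b = 17/10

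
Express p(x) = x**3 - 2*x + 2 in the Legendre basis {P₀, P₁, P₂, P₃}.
(2)P₀ + (-7/5)P₁ + (2/5)P₃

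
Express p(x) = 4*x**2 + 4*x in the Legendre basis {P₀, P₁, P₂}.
(4/3)P₀ + (4)P₁ + (8/3)P₂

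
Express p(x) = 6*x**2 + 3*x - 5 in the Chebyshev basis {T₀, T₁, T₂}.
(-2)T₀ + (3)T₁ + (3)T₂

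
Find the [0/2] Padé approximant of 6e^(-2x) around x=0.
6/(2*x**2 + 2*x + 1)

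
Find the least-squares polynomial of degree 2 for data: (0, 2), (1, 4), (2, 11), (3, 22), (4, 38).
69/35 + (-1/7)x + (16/7)x²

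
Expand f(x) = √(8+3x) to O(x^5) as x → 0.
2*sqrt(2) + 3*sqrt(2)*x/8 - 9*sqrt(2)*x**2/256 + 27*sqrt(2)*x**3/4096 - 405*sqrt(2)*x**4/262144 + O(x**5)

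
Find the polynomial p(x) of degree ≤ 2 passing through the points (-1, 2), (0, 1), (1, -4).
-2*x**2 - 3*x + 1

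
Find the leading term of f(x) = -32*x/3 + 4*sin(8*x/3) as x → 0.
-1024*x**3/81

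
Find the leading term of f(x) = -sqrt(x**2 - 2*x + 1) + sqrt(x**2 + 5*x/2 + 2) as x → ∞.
9/4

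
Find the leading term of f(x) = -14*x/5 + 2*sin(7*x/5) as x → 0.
-343*x**3/375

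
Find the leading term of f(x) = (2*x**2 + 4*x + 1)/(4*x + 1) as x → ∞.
x/2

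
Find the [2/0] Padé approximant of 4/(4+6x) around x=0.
9*x**2/4 - 3*x/2 + 1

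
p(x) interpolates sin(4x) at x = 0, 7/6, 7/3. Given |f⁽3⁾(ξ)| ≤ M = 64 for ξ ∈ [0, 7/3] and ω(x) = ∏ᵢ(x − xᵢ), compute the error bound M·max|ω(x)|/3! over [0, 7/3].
2744*sqrt(3)/729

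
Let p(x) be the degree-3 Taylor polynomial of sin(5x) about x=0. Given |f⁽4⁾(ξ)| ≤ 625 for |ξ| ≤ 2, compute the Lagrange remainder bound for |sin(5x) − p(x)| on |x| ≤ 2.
1250/3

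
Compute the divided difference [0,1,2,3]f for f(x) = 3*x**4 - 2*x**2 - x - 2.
18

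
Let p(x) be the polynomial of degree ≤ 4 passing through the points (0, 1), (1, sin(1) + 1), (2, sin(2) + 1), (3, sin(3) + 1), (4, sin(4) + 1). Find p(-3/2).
-693*sin(1)/32 + 315*sin(4)/128 - 385*sin(3)/32 + 1 + 1485*sin(2)/64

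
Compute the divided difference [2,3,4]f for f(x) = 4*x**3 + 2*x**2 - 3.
38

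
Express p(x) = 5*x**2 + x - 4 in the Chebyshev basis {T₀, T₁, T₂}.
(-3/2)T₀ + T₁ + (5/2)T₂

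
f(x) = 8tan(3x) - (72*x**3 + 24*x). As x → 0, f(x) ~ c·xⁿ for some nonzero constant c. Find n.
5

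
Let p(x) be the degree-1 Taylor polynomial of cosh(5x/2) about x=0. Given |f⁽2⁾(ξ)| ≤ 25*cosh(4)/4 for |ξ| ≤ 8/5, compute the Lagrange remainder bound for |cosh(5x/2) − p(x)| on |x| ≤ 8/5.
8*cosh(4)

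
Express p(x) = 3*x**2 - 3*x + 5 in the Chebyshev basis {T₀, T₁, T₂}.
(13/2)T₀ + (-3)T₁ + (3/2)T₂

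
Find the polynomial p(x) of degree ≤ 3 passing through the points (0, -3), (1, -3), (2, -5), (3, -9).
-x**2 + x - 3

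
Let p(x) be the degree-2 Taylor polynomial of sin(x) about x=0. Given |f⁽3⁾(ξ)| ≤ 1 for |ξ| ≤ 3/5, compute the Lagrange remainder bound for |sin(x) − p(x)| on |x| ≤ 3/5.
9/250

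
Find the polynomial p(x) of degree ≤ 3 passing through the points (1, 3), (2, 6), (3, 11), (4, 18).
x**2 + 2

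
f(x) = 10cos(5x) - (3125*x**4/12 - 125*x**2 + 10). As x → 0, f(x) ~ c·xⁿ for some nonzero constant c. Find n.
6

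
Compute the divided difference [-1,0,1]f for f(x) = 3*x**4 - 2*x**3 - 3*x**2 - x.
0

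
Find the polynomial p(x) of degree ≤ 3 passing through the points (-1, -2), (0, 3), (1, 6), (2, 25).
3*x**3 - x**2 + x + 3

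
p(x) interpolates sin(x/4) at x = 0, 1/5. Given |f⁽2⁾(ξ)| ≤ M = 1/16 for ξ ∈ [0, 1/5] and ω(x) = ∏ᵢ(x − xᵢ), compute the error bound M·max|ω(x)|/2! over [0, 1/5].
1/3200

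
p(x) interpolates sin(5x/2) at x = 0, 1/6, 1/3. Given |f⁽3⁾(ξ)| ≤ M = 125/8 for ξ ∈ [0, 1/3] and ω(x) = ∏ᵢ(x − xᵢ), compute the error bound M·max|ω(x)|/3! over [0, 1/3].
125*sqrt(3)/46656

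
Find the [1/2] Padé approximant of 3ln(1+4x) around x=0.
12*x/(-4*x**2/3 + 2*x + 1)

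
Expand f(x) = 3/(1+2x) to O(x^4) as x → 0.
3 - 6*x + 12*x**2 - 24*x**3 + O(x**4)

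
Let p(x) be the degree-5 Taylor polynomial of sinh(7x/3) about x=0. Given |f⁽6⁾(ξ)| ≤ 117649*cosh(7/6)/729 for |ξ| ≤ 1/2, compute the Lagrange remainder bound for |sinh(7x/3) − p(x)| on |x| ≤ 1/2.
117649*cosh(7/6)/33592320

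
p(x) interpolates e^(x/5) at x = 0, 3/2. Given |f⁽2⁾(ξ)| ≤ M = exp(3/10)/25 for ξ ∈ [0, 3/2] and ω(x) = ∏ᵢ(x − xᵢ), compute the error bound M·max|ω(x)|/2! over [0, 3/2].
9*exp(3/10)/800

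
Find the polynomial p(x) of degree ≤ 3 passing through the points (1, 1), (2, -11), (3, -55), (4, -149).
-3*x**3 + 2*x**2 + 3*x - 1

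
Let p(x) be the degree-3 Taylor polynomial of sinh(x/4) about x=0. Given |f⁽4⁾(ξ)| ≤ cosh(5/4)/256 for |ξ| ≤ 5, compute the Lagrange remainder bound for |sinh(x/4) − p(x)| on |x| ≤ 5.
625*cosh(5/4)/6144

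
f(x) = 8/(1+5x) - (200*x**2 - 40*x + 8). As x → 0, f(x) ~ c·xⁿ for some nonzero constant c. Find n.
3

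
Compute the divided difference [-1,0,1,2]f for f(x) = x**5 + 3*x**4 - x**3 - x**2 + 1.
10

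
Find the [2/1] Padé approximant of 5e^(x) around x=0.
(5*x**2/6 + 10*x/3 + 5)/(1 - x/3)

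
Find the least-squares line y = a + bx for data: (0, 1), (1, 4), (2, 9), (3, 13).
a = 3/5, b = 41/10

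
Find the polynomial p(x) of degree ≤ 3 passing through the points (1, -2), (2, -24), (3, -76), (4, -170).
-2*x**3 - 3*x**2 + x + 2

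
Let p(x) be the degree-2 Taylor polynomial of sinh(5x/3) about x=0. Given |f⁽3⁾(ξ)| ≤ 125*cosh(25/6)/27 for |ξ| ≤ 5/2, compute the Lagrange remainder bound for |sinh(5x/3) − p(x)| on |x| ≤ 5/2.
15625*cosh(25/6)/1296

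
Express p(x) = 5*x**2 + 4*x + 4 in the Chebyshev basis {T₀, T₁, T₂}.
(13/2)T₀ + (4)T₁ + (5/2)T₂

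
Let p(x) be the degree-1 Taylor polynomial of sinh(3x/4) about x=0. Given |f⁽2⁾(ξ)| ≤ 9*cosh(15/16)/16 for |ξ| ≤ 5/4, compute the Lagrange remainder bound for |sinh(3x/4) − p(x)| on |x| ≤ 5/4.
225*cosh(15/16)/512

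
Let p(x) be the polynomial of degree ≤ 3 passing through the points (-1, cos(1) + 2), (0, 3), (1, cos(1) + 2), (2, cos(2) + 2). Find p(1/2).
-cos(2)/16 + cos(1)/2 + 41/16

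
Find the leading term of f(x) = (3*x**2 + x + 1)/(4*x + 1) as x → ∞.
3*x/4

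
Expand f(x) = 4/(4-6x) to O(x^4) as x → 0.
1 + 3*x/2 + 9*x**2/4 + 27*x**3/8 + O(x**4)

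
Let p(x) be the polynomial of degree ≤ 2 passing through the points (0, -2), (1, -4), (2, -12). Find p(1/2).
-9/4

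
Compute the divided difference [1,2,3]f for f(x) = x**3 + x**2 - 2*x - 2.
7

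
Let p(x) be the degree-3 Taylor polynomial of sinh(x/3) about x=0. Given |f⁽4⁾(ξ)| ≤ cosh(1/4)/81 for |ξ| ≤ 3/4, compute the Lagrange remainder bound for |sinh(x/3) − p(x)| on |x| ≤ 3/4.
cosh(1/4)/6144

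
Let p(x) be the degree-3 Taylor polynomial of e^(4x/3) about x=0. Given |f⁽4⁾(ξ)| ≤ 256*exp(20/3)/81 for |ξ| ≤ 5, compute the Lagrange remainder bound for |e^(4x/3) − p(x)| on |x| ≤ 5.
20000*exp(20/3)/243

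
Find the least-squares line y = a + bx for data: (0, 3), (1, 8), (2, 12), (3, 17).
a = 31/10, b = 23/5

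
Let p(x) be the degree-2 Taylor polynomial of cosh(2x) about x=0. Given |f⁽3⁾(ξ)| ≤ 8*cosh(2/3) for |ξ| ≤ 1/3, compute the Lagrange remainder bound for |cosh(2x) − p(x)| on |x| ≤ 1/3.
4*cosh(2/3)/81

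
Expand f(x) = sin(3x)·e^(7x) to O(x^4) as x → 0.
3*x + 21*x**2 + 69*x**3 + O(x**4)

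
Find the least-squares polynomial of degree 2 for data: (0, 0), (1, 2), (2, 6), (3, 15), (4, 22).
-9/35 + (99/70)x + (15/14)x²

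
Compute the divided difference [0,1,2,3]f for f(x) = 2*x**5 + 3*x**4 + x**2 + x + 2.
68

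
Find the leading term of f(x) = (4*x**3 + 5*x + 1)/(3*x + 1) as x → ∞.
4*x**2/3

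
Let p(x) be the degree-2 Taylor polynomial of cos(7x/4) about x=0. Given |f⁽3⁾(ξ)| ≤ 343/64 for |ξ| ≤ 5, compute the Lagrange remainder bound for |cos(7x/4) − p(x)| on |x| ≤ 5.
42875/384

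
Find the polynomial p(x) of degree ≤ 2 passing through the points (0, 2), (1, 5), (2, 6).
-x**2 + 4*x + 2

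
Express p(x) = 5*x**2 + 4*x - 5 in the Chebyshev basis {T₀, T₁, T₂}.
(-5/2)T₀ + (4)T₁ + (5/2)T₂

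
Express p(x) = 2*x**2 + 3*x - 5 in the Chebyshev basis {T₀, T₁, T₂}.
(-4)T₀ + (3)T₁ + T₂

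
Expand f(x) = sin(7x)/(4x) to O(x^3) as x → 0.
7/4 - 343*x**2/24 + O(x**3)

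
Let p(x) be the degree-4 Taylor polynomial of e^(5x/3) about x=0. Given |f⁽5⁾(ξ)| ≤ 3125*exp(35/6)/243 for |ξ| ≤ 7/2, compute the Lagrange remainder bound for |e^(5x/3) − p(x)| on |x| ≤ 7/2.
10504375*exp(35/6)/186624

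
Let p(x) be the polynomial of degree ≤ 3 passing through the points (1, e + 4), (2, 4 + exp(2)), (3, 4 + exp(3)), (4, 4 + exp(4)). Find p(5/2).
-exp(4)/16 - e/16 + 4 + 9*exp(2)/16 + 9*exp(3)/16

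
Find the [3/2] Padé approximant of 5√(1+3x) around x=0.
(135*x**3/32 + 405*x**2/16 + 45*x/2 + 5)/(27*x**2/16 + 3*x + 1)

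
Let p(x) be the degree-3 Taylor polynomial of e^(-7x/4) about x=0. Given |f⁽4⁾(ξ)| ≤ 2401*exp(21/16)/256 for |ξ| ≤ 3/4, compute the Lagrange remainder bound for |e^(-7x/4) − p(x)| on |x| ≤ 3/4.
64827*exp(21/16)/524288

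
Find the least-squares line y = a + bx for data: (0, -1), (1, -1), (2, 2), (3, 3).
a = -3/2, b = 3/2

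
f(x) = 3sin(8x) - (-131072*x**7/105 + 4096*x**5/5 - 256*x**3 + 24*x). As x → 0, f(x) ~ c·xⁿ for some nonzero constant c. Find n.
9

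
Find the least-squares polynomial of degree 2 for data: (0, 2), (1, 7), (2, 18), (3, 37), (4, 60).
66/35 + (71/35)x + (22/7)x²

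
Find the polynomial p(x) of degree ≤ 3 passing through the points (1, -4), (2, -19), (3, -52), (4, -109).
-x**3 - 3*x**2 + x - 1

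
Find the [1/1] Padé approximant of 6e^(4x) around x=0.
(12*x + 6)/(1 - 2*x)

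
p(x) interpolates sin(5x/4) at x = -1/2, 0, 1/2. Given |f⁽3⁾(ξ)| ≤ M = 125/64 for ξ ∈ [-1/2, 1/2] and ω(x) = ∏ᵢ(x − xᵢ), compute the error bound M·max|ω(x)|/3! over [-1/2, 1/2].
125*sqrt(3)/13824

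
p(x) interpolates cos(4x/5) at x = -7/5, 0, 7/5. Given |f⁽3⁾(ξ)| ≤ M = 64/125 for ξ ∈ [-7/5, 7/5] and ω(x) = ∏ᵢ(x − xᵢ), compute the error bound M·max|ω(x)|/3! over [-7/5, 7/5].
21952*sqrt(3)/421875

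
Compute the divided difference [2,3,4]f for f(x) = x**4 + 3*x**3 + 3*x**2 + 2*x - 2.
85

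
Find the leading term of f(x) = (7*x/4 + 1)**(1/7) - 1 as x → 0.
x/4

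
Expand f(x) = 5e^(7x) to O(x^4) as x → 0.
5 + 35*x + 245*x**2/2 + 1715*x**3/6 + O(x**4)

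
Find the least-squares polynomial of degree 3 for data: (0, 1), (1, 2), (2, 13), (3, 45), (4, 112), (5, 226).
17/18 + (631/756)x + (-211/126)x² + (227/108)x³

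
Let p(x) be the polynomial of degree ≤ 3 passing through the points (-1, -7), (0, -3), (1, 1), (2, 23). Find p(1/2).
-17/8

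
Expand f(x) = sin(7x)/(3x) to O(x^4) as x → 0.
7/3 - 343*x**2/18 + O(x**4)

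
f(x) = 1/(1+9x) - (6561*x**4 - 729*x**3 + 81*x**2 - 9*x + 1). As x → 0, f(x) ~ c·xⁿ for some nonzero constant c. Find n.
5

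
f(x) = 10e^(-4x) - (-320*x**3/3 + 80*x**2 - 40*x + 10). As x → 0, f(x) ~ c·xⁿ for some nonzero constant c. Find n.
4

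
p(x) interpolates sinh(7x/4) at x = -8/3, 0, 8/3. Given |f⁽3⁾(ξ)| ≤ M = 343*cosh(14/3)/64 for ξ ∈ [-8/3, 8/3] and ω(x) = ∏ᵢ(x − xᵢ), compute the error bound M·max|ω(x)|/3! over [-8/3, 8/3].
2744*sqrt(3)*cosh(14/3)/729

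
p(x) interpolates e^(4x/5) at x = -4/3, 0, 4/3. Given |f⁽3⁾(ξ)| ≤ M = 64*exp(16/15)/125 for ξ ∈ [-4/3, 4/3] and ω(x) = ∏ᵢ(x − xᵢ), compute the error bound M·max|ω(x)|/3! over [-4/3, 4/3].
4096*sqrt(3)*exp(16/15)/91125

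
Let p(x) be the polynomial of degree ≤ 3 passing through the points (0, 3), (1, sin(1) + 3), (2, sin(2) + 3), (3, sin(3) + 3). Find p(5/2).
-5*sin(1)/16 + 5*sin(3)/16 + 15*sin(2)/16 + 3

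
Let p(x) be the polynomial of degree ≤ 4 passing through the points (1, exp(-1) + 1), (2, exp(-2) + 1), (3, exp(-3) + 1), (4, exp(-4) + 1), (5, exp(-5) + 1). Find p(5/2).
(-5*exp(4) - 20*e + 3 + 90*exp(2) + 60*exp(3) + 128*exp(5))*exp(-5)/128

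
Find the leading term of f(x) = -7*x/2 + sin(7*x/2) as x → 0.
-343*x**3/48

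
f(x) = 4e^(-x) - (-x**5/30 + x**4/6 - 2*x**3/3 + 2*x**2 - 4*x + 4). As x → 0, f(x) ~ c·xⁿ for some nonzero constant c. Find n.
6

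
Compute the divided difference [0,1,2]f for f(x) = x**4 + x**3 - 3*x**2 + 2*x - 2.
7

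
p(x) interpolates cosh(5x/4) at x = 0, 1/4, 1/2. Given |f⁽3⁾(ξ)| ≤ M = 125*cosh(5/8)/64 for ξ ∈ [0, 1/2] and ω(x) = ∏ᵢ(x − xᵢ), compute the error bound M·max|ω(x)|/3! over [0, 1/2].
125*sqrt(3)*cosh(5/8)/110592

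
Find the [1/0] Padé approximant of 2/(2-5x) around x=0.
5*x/2 + 1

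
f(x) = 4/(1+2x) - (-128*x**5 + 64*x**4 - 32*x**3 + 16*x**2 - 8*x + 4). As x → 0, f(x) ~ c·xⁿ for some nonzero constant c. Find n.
6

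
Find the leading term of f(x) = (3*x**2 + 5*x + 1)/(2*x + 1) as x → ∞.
3*x/2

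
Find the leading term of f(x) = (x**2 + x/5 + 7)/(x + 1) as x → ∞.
x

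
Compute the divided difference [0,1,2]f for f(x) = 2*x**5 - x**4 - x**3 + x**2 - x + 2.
21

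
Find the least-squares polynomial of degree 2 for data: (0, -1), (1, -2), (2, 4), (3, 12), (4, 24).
-7/5 + (-8/5)x + (2)x²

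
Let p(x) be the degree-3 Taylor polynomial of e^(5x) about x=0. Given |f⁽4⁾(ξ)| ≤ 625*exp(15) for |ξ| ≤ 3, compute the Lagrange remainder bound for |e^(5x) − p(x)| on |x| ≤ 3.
16875*exp(15)/8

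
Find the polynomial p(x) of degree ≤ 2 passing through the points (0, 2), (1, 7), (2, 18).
3*x**2 + 2*x + 2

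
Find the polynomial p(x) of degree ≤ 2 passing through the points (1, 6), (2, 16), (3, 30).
2*x**2 + 4*x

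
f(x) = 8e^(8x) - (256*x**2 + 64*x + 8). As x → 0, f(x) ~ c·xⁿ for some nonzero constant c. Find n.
3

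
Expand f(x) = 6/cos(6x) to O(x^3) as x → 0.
6 + 108*x**2 + O(x**3)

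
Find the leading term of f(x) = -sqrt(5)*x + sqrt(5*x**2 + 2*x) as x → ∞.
sqrt(5)/5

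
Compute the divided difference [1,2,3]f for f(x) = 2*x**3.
12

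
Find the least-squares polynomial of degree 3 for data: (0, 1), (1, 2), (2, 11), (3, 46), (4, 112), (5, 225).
7/6 + (-325/252)x + (-43/84)x² + (35/18)x³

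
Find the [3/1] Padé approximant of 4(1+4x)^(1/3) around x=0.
(-256*x**3/81 + 64*x**2/9 + 16*x + 4)/(8*x/3 + 1)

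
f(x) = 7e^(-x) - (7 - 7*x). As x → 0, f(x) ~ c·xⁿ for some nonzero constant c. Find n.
2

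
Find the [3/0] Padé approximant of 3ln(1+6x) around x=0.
18*x*(12*x**2 - 3*x + 1)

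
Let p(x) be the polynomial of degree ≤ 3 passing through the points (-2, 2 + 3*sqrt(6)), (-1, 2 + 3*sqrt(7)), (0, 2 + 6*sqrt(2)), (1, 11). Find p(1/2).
-15*sqrt(7)/16 + 3*sqrt(6)/16 + 77/16 + 45*sqrt(2)/8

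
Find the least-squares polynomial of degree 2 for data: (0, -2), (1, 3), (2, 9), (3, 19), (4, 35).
-52/35 + (11/7)x + (13/7)x²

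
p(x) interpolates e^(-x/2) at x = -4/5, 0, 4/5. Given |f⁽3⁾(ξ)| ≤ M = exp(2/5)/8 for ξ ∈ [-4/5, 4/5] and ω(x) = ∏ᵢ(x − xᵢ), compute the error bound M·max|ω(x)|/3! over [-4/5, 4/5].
8*sqrt(3)*exp(2/5)/3375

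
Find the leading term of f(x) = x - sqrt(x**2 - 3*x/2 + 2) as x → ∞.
3/4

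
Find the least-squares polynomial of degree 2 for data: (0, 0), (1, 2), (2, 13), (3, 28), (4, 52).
-1/7 + (-5/7)x + (24/7)x²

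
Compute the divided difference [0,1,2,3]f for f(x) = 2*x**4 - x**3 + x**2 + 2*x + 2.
11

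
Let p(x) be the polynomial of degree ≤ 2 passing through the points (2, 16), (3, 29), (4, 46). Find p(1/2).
4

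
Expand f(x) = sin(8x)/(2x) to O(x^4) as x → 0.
4 - 128*x**2/3 + O(x**4)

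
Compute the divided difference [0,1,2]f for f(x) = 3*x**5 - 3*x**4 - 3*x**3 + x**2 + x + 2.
16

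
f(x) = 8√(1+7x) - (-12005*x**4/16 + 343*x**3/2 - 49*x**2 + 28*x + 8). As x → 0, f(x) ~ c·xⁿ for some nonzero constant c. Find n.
5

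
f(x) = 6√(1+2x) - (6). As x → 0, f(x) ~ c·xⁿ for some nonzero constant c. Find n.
1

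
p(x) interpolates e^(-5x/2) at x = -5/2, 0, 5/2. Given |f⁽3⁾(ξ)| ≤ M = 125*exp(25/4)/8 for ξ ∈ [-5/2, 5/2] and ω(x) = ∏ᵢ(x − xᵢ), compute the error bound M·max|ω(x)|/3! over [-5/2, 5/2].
15625*sqrt(3)*exp(25/4)/1728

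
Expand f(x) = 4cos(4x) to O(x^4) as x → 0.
4 - 32*x**2 + O(x**4)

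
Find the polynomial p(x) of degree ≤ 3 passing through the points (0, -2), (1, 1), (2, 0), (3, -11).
-x**3 + x**2 + 3*x - 2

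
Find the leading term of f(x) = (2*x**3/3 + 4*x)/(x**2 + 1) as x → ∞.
2*x/3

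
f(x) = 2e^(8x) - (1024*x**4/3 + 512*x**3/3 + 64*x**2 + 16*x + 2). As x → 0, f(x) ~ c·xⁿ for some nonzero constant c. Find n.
5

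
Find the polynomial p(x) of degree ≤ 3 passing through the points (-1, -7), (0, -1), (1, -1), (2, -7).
-3*x**2 + 3*x - 1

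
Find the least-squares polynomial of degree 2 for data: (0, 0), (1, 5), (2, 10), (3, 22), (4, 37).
16/35 + (97/70)x + (27/14)x²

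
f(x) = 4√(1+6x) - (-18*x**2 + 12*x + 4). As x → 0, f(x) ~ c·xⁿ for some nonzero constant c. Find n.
3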